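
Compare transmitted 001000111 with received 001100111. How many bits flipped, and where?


XOR: 000100000

1 error(s) at position(s): 3


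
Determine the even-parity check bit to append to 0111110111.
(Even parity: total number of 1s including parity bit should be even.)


Number of 1s in data: 8
Parity bit: 0

0


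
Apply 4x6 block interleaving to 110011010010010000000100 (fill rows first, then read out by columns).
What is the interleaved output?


Matrix:
  110011
  010010
  010000
  000100
Read columns: 100011100000000111001000

100011100000000111001000


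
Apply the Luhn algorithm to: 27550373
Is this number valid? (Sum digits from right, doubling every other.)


Luhn sum = 28
28 mod 10 = 8

Invalid (Luhn sum mod 10 = 8)


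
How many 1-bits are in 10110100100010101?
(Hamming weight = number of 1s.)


Counting 1s in 10110100100010101

8


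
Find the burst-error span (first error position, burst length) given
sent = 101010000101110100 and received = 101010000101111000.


XOR: 000000000000001100

Burst at position 14, length 2


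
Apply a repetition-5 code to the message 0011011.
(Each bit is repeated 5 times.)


Each bit -> 5 copies

00000000001111111111000001111111111


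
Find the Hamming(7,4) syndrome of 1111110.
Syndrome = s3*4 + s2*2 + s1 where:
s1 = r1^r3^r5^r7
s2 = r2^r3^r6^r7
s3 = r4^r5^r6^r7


s1=1, s2=1, s3=1

Syndrome = 7 (error at position 7)


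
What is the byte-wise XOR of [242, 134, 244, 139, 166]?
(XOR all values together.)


XOR chain: 242 ^ 134 ^ 244 ^ 139 ^ 166 = 173

173


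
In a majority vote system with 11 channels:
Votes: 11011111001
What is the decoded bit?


Ones: 8 out of 11
Threshold: 6

1 (8/11 voted 1)


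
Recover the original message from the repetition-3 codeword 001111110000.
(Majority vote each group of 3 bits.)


Groups: 001, 111, 110, 000
Majority votes: 0110

0110


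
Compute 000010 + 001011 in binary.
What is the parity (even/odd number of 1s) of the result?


000010 = 2
001011 = 11
Sum = 13 = 1101
1s count = 3

odd parity (3 ones in 1101)


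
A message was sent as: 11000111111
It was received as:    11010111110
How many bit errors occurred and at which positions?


XOR: 00010000001

2 error(s) at position(s): 3, 10


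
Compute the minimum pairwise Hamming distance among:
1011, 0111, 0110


Comparing all pairs, minimum distance: 1
Can detect 0 errors, correct 0 errors

1


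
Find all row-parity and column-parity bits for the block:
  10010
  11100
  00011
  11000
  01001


Row parities: 01000
Column parities: 11100

Row P: 01000, Col P: 11100, Corner: 1


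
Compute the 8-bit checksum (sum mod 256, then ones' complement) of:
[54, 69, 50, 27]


Sum = 200 mod 256 = 200
Complement = 55

55


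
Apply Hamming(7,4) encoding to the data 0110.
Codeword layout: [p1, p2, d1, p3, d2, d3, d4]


Parity bits: p1=1, p2=1, p3=0

1100110


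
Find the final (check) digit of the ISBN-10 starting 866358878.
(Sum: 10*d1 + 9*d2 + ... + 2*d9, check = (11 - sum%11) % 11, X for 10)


Weighted sum: 342
342 mod 11 = 1

Check digit: X


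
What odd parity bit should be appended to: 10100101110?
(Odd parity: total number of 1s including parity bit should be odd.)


Number of 1s in data: 6
Parity bit: 1

1


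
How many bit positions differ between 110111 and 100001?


XOR: 010110
Count of 1s: 3

3


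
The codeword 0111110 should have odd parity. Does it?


Number of 1s: 5

Yes, parity is correct (5 ones)


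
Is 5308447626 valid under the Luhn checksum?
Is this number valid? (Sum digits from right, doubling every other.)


Luhn sum = 45
45 mod 10 = 5

Invalid (Luhn sum mod 10 = 5)


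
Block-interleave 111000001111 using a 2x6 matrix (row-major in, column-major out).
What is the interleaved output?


Matrix:
  111000
  001111
Read columns: 101011010101

101011010101


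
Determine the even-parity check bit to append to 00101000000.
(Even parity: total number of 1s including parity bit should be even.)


Number of 1s in data: 2
Parity bit: 0

0


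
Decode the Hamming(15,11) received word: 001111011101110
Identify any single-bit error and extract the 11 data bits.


Syndrome = 0: no error detected

Data: 11101101110 (no errors)


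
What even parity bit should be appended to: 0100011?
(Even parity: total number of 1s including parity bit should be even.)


Number of 1s in data: 3
Parity bit: 1

1


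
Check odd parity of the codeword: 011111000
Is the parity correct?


Number of 1s: 5

Yes, parity is correct (5 ones)


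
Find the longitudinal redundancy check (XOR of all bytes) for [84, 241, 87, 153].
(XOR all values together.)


XOR chain: 84 ^ 241 ^ 87 ^ 153 = 107

107


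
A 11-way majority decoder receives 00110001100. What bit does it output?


Ones: 4 out of 11
Threshold: 6

0 (4/11 voted 1)


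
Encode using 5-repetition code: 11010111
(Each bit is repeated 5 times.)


Each bit -> 5 copies

1111111111000001111100000111111111111111


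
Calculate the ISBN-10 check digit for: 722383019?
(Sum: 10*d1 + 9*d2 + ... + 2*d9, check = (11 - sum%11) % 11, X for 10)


Weighted sum: 209
209 mod 11 = 0

Check digit: 0


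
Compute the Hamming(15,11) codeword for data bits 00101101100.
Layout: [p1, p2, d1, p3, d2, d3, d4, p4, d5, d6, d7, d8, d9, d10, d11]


Parity bits: p1=0, p2=0, p3=1, p4=0

000101001101100


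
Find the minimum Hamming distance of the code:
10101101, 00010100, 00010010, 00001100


Comparing all pairs, minimum distance: 2
Can detect 1 errors, correct 0 errors

2


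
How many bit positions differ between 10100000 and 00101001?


XOR: 10001001
Count of 1s: 3

3


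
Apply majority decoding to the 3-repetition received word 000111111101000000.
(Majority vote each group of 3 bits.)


Groups: 000, 111, 111, 101, 000, 000
Majority votes: 011100

011100


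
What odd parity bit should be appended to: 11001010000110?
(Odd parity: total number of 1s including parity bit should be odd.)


Number of 1s in data: 6
Parity bit: 1

1


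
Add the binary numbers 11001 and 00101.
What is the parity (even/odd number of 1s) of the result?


11001 = 25
00101 = 5
Sum = 30 = 11110
1s count = 4

even parity (4 ones in 11110)


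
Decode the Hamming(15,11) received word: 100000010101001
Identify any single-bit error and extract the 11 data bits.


Syndrome = 0: no error detected

Data: 00000101001 (no errors)


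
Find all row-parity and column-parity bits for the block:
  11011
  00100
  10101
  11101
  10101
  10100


Row parities: 011010
Column parities: 10110

Row P: 011010, Col P: 10110, Corner: 1


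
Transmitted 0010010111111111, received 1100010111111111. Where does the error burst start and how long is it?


XOR: 1110000000000000

Burst at position 0, length 3


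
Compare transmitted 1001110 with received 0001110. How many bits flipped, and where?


XOR: 1000000

1 error(s) at position(s): 0


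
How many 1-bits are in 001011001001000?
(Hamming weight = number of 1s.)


Counting 1s in 001011001001000

5


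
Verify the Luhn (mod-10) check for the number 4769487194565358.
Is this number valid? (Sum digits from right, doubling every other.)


Luhn sum = 82
82 mod 10 = 2

Invalid (Luhn sum mod 10 = 2)


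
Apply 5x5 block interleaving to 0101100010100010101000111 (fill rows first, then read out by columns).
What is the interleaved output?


Matrix:
  01011
  00010
  10001
  01010
  00111
Read columns: 0010010010000011101110101

0010010010000011101110101


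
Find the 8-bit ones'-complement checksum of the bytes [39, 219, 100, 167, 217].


Sum = 742 mod 256 = 230
Complement = 25

25


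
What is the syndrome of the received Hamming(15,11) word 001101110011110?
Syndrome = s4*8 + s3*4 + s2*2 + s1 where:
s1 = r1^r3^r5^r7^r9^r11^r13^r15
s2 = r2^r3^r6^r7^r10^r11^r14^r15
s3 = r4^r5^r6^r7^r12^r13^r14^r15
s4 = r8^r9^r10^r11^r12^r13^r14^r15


s1=0, s2=1, s3=0, s4=1

Syndrome = 10 (error at position 10)


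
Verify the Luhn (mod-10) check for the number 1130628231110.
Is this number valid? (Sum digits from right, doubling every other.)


Luhn sum = 36
36 mod 10 = 6

Invalid (Luhn sum mod 10 = 6)


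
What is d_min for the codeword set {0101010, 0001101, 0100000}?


Comparing all pairs, minimum distance: 2
Can detect 1 errors, correct 0 errors

2


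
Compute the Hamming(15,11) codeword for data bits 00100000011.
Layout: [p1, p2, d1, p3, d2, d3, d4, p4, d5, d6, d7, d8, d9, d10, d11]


Parity bits: p1=1, p2=1, p3=1, p4=0

110101000000011


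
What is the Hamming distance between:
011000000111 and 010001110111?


XOR: 001001110000
Count of 1s: 4

4


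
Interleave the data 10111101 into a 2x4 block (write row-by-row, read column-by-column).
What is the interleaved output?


Matrix:
  1011
  1101
Read columns: 11011011

11011011


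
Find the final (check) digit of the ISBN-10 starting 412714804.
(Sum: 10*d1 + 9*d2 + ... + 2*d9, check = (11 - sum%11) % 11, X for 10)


Weighted sum: 180
180 mod 11 = 4

Check digit: 7


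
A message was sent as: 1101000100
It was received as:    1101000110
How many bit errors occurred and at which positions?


XOR: 0000000010

1 error(s) at position(s): 8


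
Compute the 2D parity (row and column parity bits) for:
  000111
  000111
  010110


Row parities: 111
Column parities: 010110

Row P: 111, Col P: 010110, Corner: 1


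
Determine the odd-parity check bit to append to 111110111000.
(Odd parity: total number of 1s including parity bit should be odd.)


Number of 1s in data: 8
Parity bit: 1

1


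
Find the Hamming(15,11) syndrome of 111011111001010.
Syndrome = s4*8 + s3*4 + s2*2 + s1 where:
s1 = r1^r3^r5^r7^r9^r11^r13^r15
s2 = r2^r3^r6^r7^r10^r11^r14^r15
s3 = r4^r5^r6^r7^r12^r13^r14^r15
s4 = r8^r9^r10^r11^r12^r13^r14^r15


s1=1, s2=1, s3=1, s4=0

Syndrome = 7 (error at position 7)


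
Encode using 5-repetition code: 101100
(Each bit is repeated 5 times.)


Each bit -> 5 copies

111110000011111111110000000000


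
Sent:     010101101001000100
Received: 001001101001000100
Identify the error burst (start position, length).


XOR: 011100000000000000

Burst at position 1, length 3


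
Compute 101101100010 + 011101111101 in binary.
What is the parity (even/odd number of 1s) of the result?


101101100010 = 2914
011101111101 = 1917
Sum = 4831 = 1001011011111
1s count = 9

odd parity (9 ones in 1001011011111)


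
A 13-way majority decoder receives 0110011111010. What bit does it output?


Ones: 8 out of 13
Threshold: 7

1 (8/13 voted 1)


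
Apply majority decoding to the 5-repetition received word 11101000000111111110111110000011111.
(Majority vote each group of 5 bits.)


Groups: 11101, 00000, 01111, 11110, 11111, 00000, 11111
Majority votes: 1011101

1011101


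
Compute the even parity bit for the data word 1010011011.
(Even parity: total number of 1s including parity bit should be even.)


Number of 1s in data: 6
Parity bit: 0

0


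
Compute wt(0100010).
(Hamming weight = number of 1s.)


Counting 1s in 0100010

2


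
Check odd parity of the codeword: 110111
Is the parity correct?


Number of 1s: 5

Yes, parity is correct (5 ones)


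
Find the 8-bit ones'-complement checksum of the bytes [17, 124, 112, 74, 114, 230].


Sum = 671 mod 256 = 159
Complement = 96

96


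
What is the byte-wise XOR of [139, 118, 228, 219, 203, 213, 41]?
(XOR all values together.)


XOR chain: 139 ^ 118 ^ 228 ^ 219 ^ 203 ^ 213 ^ 41 = 245

245


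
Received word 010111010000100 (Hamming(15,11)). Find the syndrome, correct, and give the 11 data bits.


Syndrome = 0: no error detected

Data: 01100000100 (no errors)


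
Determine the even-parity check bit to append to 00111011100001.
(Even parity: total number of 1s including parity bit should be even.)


Number of 1s in data: 7
Parity bit: 1

1


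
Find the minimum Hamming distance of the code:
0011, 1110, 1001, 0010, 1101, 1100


Comparing all pairs, minimum distance: 1
Can detect 0 errors, correct 0 errors

1


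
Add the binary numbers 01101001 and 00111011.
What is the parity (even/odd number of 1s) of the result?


01101001 = 105
00111011 = 59
Sum = 164 = 10100100
1s count = 3

odd parity (3 ones in 10100100)


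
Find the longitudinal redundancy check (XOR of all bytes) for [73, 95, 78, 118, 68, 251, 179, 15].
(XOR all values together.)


XOR chain: 73 ^ 95 ^ 78 ^ 118 ^ 68 ^ 251 ^ 179 ^ 15 = 45

45


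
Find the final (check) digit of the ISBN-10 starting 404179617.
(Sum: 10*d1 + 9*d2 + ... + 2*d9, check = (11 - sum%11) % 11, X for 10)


Weighted sum: 207
207 mod 11 = 9

Check digit: 2


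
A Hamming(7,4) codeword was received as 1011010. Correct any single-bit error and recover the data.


Syndrome = 0: no error detected

Data: 1010 (no errors)


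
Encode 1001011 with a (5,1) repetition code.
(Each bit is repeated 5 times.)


Each bit -> 5 copies

11111000000000011111000001111111111


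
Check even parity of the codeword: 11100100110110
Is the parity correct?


Number of 1s: 8

Yes, parity is correct (8 ones)


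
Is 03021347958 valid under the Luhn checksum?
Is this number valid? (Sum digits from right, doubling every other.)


Luhn sum = 44
44 mod 10 = 4

Invalid (Luhn sum mod 10 = 4)


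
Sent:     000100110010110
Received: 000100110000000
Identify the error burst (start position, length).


XOR: 000000000010110

Burst at position 10, length 4


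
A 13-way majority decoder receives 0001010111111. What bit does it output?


Ones: 8 out of 13
Threshold: 7

1 (8/13 voted 1)


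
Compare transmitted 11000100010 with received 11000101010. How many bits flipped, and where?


XOR: 00000001000

1 error(s) at position(s): 7


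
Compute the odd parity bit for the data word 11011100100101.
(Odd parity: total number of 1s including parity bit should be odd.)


Number of 1s in data: 8
Parity bit: 1

1


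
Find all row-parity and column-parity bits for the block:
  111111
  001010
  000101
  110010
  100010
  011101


Row parities: 000100
Column parities: 111101

Row P: 000100, Col P: 111101, Corner: 1


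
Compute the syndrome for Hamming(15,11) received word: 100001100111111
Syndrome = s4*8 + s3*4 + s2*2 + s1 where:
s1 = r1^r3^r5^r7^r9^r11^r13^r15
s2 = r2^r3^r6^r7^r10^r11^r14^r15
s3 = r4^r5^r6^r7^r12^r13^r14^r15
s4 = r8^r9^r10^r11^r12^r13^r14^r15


s1=1, s2=0, s3=0, s4=0

Syndrome = 1 (error at position 1)


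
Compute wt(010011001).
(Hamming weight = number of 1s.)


Counting 1s in 010011001

4


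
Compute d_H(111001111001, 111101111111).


XOR: 000100000110
Count of 1s: 3

3


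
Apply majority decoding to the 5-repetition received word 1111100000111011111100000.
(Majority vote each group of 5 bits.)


Groups: 11111, 00000, 11101, 11111, 00000
Majority votes: 10110

10110


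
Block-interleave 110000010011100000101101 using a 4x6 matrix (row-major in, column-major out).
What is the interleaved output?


Matrix:
  110000
  010011
  100000
  101101
Read columns: 101111000001000101000101

101111000001000101000101


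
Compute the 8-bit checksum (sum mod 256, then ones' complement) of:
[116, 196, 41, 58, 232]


Sum = 643 mod 256 = 131
Complement = 124

124


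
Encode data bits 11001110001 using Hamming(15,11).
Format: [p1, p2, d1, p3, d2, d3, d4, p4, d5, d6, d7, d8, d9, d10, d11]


Parity bits: p1=1, p2=0, p3=0, p4=0

101010001110001


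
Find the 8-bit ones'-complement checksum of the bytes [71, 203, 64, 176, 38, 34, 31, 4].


Sum = 621 mod 256 = 109
Complement = 146

146


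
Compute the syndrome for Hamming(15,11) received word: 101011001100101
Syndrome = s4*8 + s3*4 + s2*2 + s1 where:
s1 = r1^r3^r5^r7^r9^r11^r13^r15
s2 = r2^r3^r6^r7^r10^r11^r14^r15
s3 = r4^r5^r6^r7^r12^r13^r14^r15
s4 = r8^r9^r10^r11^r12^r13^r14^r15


s1=0, s2=0, s3=0, s4=0

Syndrome = 0 (no error)


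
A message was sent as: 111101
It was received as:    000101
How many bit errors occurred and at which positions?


XOR: 111000

3 error(s) at position(s): 0, 1, 2


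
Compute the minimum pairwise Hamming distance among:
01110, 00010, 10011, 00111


Comparing all pairs, minimum distance: 2
Can detect 1 errors, correct 0 errors

2


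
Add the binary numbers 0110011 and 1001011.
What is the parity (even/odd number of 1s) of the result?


0110011 = 51
1001011 = 75
Sum = 126 = 1111110
1s count = 6

even parity (6 ones in 1111110)


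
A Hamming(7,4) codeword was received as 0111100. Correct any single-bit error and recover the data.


Syndrome = 0: no error detected

Data: 1100 (no errors)


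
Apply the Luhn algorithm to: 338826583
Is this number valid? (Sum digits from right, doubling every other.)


Luhn sum = 44
44 mod 10 = 4

Invalid (Luhn sum mod 10 = 4)


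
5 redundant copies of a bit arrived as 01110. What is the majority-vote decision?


Ones: 3 out of 5
Threshold: 3

1 (3/5 voted 1)


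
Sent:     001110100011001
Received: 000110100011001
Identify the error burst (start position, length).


XOR: 001000000000000

Burst at position 2, length 1


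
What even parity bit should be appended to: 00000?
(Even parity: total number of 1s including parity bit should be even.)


Number of 1s in data: 0
Parity bit: 0

0


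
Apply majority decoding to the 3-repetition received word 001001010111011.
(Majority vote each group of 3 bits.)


Groups: 001, 001, 010, 111, 011
Majority votes: 00011

00011


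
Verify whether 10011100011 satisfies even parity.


Number of 1s: 6

Yes, parity is correct (6 ones)


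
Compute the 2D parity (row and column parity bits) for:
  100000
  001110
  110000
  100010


Row parities: 1100
Column parities: 111100

Row P: 1100, Col P: 111100, Corner: 0


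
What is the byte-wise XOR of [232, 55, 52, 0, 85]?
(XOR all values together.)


XOR chain: 232 ^ 55 ^ 52 ^ 0 ^ 85 = 190

190


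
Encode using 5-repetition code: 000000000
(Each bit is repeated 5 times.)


Each bit -> 5 copies

000000000000000000000000000000000000000000000


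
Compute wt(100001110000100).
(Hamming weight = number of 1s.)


Counting 1s in 100001110000100

5


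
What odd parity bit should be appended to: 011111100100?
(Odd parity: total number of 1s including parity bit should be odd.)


Number of 1s in data: 7
Parity bit: 0

0


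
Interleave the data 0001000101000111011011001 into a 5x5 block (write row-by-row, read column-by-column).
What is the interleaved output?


Matrix:
  00010
  00101
  00011
  10110
  11001
Read columns: 0001100001010101011001101

0001100001010101011001101


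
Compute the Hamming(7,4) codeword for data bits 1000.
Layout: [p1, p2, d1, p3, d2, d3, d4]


Parity bits: p1=1, p2=1, p3=0

1110000


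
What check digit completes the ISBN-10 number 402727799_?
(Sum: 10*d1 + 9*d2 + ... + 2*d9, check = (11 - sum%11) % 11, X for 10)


Weighted sum: 225
225 mod 11 = 5

Check digit: 6


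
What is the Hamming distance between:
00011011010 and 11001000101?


XOR: 11010011111
Count of 1s: 8

8


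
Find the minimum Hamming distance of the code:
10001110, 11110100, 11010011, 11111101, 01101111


Comparing all pairs, minimum distance: 2
Can detect 1 errors, correct 0 errors

2


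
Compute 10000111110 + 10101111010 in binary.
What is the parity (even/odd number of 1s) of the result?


10000111110 = 1086
10101111010 = 1402
Sum = 2488 = 100110111000
1s count = 6

even parity (6 ones in 100110111000)


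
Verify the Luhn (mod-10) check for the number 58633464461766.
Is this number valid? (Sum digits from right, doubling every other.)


Luhn sum = 64
64 mod 10 = 4

Invalid (Luhn sum mod 10 = 4)


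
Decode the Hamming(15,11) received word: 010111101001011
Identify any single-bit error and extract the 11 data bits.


Syndrome = 6: error at position 6

Data: 01011001011 (corrected bit 6)


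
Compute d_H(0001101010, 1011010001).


XOR: 1010111011
Count of 1s: 7

7


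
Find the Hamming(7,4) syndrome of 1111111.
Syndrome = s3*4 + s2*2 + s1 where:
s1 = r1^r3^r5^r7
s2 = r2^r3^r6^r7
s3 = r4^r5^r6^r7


s1=0, s2=0, s3=0

Syndrome = 0 (no error)


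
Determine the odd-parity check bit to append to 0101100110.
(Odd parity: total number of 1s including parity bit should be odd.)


Number of 1s in data: 5
Parity bit: 0

0


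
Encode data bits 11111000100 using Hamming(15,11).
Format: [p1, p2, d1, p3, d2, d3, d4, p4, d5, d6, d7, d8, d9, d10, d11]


Parity bits: p1=1, p2=1, p3=0, p4=0

111011101000100


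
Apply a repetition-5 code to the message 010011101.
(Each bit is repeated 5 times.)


Each bit -> 5 copies

000001111100000000001111111111111110000011111


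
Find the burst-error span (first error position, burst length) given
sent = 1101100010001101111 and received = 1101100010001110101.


XOR: 0000000000000011010

Burst at position 14, length 4


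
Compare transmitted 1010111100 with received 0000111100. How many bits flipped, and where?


XOR: 1010000000

2 error(s) at position(s): 0, 2


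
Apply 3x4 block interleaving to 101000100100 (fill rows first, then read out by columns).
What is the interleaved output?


Matrix:
  1010
  0010
  0100
Read columns: 100001110000

100001110000


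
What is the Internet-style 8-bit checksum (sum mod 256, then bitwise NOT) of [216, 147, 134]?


Sum = 497 mod 256 = 241
Complement = 14

14


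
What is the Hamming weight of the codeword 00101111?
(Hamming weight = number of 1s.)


Counting 1s in 00101111

5


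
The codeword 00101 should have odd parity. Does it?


Number of 1s: 2

No, parity error (2 ones)


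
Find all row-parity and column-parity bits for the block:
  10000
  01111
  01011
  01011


Row parities: 1011
Column parities: 11111

Row P: 1011, Col P: 11111, Corner: 1


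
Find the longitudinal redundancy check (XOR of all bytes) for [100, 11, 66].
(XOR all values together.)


XOR chain: 100 ^ 11 ^ 66 = 45

45


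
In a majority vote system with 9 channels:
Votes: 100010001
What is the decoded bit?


Ones: 3 out of 9
Threshold: 5

0 (3/9 voted 1)


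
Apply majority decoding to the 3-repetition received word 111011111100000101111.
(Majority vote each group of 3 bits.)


Groups: 111, 011, 111, 100, 000, 101, 111
Majority votes: 1110011

1110011


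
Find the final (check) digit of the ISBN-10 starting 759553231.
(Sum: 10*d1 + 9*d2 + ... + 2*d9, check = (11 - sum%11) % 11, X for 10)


Weighted sum: 286
286 mod 11 = 0

Check digit: 0


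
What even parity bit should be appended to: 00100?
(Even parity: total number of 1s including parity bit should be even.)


Number of 1s in data: 1
Parity bit: 1

1


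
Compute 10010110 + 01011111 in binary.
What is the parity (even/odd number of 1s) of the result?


10010110 = 150
01011111 = 95
Sum = 245 = 11110101
1s count = 6

even parity (6 ones in 11110101)


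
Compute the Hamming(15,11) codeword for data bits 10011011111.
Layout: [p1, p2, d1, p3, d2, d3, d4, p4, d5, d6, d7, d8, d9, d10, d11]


Parity bits: p1=0, p2=1, p3=1, p4=0

011100101011111


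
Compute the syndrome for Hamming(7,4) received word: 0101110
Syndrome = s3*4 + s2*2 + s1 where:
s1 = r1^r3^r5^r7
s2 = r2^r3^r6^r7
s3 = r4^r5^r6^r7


s1=1, s2=0, s3=1

Syndrome = 5 (error at position 5)


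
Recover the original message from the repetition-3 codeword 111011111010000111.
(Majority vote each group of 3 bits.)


Groups: 111, 011, 111, 010, 000, 111
Majority votes: 111001

111001


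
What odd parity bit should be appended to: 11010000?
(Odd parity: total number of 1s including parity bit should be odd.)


Number of 1s in data: 3
Parity bit: 0

0


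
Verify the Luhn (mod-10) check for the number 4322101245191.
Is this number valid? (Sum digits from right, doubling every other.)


Luhn sum = 38
38 mod 10 = 8

Invalid (Luhn sum mod 10 = 8)


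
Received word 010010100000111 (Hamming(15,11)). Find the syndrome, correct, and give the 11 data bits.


Syndrome = 12: error at position 12

Data: 01010001111 (corrected bit 12)


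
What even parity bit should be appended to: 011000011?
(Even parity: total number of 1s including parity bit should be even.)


Number of 1s in data: 4
Parity bit: 0

0


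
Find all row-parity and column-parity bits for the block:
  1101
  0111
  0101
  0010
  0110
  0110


Row parities: 110100
Column parities: 1101

Row P: 110100, Col P: 1101, Corner: 1


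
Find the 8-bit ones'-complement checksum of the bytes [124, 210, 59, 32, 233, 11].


Sum = 669 mod 256 = 157
Complement = 98

98


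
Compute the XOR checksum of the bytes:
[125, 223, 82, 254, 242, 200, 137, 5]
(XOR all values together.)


XOR chain: 125 ^ 223 ^ 82 ^ 254 ^ 242 ^ 200 ^ 137 ^ 5 = 184

184


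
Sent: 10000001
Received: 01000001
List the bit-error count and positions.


XOR: 11000000

2 error(s) at position(s): 0, 1


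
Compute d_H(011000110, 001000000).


XOR: 010000110
Count of 1s: 3

3


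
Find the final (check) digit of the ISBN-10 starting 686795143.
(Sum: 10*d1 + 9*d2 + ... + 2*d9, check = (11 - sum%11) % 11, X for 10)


Weighted sum: 330
330 mod 11 = 0

Check digit: 0


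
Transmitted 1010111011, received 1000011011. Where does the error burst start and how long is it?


XOR: 0010100000

Burst at position 2, length 3


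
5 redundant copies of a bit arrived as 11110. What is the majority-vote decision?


Ones: 4 out of 5
Threshold: 3

1 (4/5 voted 1)


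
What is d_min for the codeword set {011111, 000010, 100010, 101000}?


Comparing all pairs, minimum distance: 1
Can detect 0 errors, correct 0 errors

1


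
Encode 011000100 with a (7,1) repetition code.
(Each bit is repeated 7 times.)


Each bit -> 7 copies

000000011111111111111000000000000000000000111111100000000000000


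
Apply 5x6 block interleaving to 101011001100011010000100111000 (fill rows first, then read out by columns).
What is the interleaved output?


Matrix:
  101011
  001100
  011010
  000100
  111000
Read columns: 100010010111101010101010010000

100010010111101010101010010000


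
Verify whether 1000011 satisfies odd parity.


Number of 1s: 3

Yes, parity is correct (3 ones)


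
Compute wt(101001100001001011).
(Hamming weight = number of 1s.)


Counting 1s in 101001100001001011

8


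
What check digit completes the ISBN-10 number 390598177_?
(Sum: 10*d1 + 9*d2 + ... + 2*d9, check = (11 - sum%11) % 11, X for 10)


Weighted sum: 279
279 mod 11 = 4

Check digit: 7


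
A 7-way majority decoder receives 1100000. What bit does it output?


Ones: 2 out of 7
Threshold: 4

0 (2/7 voted 1)


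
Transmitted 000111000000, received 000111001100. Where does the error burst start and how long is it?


XOR: 000000001100

Burst at position 8, length 2


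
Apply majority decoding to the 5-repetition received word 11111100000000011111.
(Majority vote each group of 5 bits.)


Groups: 11111, 10000, 00000, 11111
Majority votes: 1001

1001


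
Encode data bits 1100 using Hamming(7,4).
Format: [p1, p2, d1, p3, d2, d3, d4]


Parity bits: p1=0, p2=1, p3=1

0111100


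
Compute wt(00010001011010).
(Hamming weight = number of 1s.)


Counting 1s in 00010001011010

5


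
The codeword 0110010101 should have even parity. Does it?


Number of 1s: 5

No, parity error (5 ones)


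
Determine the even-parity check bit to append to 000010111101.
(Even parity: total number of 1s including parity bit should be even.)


Number of 1s in data: 6
Parity bit: 0

0


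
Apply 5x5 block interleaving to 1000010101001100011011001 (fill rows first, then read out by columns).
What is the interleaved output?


Matrix:
  10000
  10101
  00110
  00110
  11001
Read columns: 1100100001011100011001001

1100100001011100011001001


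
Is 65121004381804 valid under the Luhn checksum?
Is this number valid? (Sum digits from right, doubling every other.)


Luhn sum = 46
46 mod 10 = 6

Invalid (Luhn sum mod 10 = 6)


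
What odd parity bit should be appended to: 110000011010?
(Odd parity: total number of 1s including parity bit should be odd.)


Number of 1s in data: 5
Parity bit: 0

0


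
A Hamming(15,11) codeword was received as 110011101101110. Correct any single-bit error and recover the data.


Syndrome = 11: error at position 11

Data: 01111111110 (corrected bit 11)


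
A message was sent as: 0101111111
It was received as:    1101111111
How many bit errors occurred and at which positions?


XOR: 1000000000

1 error(s) at position(s): 0


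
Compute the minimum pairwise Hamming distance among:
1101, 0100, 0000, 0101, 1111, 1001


Comparing all pairs, minimum distance: 1
Can detect 0 errors, correct 0 errors

1


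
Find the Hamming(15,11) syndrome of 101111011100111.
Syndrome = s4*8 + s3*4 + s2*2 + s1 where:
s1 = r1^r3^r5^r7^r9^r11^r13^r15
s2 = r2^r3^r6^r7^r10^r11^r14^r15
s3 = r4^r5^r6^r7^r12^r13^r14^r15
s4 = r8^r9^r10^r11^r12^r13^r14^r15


s1=0, s2=1, s3=0, s4=0

Syndrome = 2 (error at position 2)


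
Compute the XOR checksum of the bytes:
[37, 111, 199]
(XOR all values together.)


XOR chain: 37 ^ 111 ^ 199 = 141

141


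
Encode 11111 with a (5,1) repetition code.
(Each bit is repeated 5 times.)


Each bit -> 5 copies

1111111111111111111111111


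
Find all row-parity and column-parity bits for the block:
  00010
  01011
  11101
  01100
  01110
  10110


Row parities: 110011
Column parities: 00000

Row P: 110011, Col P: 00000, Corner: 0


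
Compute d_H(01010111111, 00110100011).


XOR: 01100011100
Count of 1s: 5

5


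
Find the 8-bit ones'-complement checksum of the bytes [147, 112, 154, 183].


Sum = 596 mod 256 = 84
Complement = 171

171


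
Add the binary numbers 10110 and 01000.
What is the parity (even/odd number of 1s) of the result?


10110 = 22
01000 = 8
Sum = 30 = 11110
1s count = 4

even parity (4 ones in 11110)


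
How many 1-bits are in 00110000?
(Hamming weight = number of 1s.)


Counting 1s in 00110000

2


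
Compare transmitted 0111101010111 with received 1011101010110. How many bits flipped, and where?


XOR: 1100000000001

3 error(s) at position(s): 0, 1, 12


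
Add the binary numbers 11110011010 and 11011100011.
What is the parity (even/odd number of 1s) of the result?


11110011010 = 1946
11011100011 = 1763
Sum = 3709 = 111001111101
1s count = 9

odd parity (9 ones in 111001111101)


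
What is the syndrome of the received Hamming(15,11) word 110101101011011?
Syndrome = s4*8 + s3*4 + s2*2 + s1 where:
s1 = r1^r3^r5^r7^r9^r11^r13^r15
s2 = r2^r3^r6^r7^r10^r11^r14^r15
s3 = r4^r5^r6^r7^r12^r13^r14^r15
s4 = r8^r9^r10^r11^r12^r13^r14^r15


s1=1, s2=0, s3=0, s4=1

Syndrome = 9 (error at position 9)


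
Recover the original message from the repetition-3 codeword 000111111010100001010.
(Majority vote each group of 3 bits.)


Groups: 000, 111, 111, 010, 100, 001, 010
Majority votes: 0110000

0110000


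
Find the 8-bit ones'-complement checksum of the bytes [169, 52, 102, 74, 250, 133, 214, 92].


Sum = 1086 mod 256 = 62
Complement = 193

193


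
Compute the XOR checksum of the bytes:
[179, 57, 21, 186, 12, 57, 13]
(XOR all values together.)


XOR chain: 179 ^ 57 ^ 21 ^ 186 ^ 12 ^ 57 ^ 13 = 29

29


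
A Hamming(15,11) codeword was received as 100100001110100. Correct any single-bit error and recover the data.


Syndrome = 0: no error detected

Data: 00001110100 (no errors)


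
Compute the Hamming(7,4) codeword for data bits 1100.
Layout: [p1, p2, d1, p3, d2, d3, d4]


Parity bits: p1=0, p2=1, p3=1

0111100


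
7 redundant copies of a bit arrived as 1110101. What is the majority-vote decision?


Ones: 5 out of 7
Threshold: 4

1 (5/7 voted 1)


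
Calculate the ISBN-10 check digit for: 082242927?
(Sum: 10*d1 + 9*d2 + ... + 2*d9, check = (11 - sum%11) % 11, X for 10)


Weighted sum: 192
192 mod 11 = 5

Check digit: 6


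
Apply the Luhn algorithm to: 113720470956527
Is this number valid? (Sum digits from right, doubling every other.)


Luhn sum = 55
55 mod 10 = 5

Invalid (Luhn sum mod 10 = 5)


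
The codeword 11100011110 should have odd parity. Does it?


Number of 1s: 7

Yes, parity is correct (7 ones)


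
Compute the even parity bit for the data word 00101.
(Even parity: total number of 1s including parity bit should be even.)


Number of 1s in data: 2
Parity bit: 0

0


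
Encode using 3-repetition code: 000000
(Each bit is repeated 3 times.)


Each bit -> 3 copies

000000000000000000


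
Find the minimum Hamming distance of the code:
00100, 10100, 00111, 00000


Comparing all pairs, minimum distance: 1
Can detect 0 errors, correct 0 errors

1


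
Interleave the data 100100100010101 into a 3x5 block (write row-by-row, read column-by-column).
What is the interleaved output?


Matrix:
  10010
  01000
  10101
Read columns: 101010001100001

101010001100001


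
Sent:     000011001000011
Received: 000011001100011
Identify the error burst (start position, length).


XOR: 000000000100000

Burst at position 9, length 1


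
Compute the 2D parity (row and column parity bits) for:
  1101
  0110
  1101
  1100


Row parities: 1010
Column parities: 1010

Row P: 1010, Col P: 1010, Corner: 0


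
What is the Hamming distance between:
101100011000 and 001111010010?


XOR: 100011001010
Count of 1s: 5

5


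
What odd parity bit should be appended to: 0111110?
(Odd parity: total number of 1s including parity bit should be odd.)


Number of 1s in data: 5
Parity bit: 0

0


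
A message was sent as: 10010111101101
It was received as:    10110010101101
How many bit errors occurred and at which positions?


XOR: 00100101000000

3 error(s) at position(s): 2, 5, 7


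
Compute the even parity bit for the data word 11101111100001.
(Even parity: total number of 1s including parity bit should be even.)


Number of 1s in data: 9
Parity bit: 1

1


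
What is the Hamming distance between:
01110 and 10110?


XOR: 11000
Count of 1s: 2

2


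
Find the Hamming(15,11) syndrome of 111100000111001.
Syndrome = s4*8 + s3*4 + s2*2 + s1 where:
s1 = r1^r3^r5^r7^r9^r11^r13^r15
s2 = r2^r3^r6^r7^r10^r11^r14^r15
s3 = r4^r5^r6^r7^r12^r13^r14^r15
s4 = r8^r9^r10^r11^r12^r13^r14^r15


s1=0, s2=1, s3=1, s4=0

Syndrome = 6 (error at position 6)


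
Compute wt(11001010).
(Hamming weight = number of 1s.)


Counting 1s in 11001010

4


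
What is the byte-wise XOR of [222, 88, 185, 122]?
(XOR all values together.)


XOR chain: 222 ^ 88 ^ 185 ^ 122 = 69

69


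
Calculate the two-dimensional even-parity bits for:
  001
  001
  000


Row parities: 110
Column parities: 000

Row P: 110, Col P: 000, Corner: 0


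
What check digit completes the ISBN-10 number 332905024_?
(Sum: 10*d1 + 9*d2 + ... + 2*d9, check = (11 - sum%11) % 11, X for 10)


Weighted sum: 175
175 mod 11 = 10

Check digit: 1


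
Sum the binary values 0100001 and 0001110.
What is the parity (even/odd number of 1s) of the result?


0100001 = 33
0001110 = 14
Sum = 47 = 101111
1s count = 5

odd parity (5 ones in 101111)


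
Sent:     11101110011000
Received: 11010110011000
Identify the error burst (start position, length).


XOR: 00111000000000

Burst at position 2, length 3


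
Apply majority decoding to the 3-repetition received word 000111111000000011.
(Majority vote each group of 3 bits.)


Groups: 000, 111, 111, 000, 000, 011
Majority votes: 011001

011001


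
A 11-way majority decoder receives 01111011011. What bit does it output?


Ones: 8 out of 11
Threshold: 6

1 (8/11 voted 1)


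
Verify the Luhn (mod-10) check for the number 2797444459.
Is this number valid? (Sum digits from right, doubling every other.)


Luhn sum = 61
61 mod 10 = 1

Invalid (Luhn sum mod 10 = 1)


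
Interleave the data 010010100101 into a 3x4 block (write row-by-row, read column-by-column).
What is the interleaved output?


Matrix:
  0100
  1010
  0101
Read columns: 010101010001

010101010001


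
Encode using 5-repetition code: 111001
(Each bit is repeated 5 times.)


Each bit -> 5 copies

111111111111111000000000011111


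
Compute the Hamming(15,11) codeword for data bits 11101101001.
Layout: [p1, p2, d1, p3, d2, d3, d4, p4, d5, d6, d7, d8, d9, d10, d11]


Parity bits: p1=0, p2=0, p3=0, p4=0

001011001101001


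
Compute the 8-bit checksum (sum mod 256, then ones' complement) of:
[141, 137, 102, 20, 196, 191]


Sum = 787 mod 256 = 19
Complement = 236

236


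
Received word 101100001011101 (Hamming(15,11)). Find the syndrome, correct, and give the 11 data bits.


Syndrome = 10: error at position 10

Data: 10001111101 (corrected bit 10)


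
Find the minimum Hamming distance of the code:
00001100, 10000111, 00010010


Comparing all pairs, minimum distance: 4
Can detect 3 errors, correct 1 errors

4


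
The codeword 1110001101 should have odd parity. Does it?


Number of 1s: 6

No, parity error (6 ones)


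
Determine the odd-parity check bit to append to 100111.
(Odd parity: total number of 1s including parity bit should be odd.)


Number of 1s in data: 4
Parity bit: 1

1


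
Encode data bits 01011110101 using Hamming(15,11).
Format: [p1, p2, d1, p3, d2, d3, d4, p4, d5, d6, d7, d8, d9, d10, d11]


Parity bits: p1=0, p2=0, p3=0, p4=1

000010111110101


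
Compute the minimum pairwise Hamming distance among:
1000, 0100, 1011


Comparing all pairs, minimum distance: 2
Can detect 1 errors, correct 0 errors

2


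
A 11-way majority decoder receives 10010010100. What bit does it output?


Ones: 4 out of 11
Threshold: 6

0 (4/11 voted 1)


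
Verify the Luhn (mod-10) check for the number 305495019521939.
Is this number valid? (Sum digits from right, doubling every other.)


Luhn sum = 66
66 mod 10 = 6

Invalid (Luhn sum mod 10 = 6)


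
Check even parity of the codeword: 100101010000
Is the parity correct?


Number of 1s: 4

Yes, parity is correct (4 ones)


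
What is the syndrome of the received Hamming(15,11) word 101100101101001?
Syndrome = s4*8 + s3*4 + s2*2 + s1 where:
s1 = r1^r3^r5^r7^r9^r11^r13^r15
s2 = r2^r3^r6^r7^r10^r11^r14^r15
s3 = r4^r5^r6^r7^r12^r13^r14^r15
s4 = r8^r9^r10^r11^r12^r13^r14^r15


s1=1, s2=0, s3=0, s4=0

Syndrome = 1 (error at position 1)


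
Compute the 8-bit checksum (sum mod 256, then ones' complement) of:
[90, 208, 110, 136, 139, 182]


Sum = 865 mod 256 = 97
Complement = 158

158


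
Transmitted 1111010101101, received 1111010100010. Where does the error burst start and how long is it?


XOR: 0000000001111

Burst at position 9, length 4


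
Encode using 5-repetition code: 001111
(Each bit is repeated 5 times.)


Each bit -> 5 copies

000000000011111111111111111111


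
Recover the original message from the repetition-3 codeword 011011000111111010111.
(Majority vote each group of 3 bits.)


Groups: 011, 011, 000, 111, 111, 010, 111
Majority votes: 1101101

1101101


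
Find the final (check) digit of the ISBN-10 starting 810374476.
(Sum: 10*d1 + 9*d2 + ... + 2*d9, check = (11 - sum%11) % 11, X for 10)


Weighted sum: 221
221 mod 11 = 1

Check digit: X


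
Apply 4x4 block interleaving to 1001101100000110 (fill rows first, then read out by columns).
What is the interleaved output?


Matrix:
  1001
  1011
  0000
  0110
Read columns: 1100000101011100

1100000101011100
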